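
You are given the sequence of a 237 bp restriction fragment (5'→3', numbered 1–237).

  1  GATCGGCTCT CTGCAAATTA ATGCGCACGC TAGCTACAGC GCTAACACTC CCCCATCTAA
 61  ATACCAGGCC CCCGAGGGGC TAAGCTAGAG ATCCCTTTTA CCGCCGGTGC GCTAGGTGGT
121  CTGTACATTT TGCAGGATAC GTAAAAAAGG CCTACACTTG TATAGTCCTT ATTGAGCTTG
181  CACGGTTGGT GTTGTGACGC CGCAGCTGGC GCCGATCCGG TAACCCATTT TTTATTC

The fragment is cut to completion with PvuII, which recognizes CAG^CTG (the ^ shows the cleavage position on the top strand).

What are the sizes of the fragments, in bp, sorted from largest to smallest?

The PvuII site (CAGCTG) starts at position 203.
PvuII cuts after base 3 of each site, so after position 205.
Linear molecule, 1 cut → 2 fragments:
  1–205 → 205 bp
  206–237 → 32 bp
Sorted largest to smallest: 205, 32 bp.

205, 32 bp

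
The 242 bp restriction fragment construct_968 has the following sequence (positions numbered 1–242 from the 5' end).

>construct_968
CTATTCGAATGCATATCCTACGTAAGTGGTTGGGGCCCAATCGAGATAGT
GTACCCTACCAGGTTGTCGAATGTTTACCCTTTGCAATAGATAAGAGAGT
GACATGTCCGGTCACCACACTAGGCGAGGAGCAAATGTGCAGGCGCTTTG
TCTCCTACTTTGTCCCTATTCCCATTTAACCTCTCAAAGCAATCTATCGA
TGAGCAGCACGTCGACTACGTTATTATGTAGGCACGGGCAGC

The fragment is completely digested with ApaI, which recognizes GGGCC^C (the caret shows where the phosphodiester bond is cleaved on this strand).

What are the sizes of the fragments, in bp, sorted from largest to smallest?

205, 37 bp

The ApaI site (GGGCCC) starts at position 33.
ApaI cuts after base 5 of each site (before the last base), so after position 37.
Linear molecule, 1 cut → 2 fragments:
  1–37 → 37 bp
  38–242 → 205 bp
Sorted largest to smallest: 205, 37 bp.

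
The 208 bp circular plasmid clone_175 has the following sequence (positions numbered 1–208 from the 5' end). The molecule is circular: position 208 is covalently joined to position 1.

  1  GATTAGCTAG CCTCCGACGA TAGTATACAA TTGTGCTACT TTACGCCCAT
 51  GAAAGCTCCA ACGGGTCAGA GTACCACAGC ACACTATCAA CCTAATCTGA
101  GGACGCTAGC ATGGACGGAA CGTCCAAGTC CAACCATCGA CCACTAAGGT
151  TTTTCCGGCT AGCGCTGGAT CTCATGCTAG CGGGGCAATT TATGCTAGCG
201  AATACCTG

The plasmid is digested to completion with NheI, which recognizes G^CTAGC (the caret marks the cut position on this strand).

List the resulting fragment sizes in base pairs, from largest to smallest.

NheI sites (GCTAGC) start at positions 6, 105, 158, 176, 194.
NheI cuts after the first base of each site, so after positions 6, 105, 158, 176, 194.
Circular molecule, 5 cuts → 5 fragments:
  7–105 → 99 bp
  106–158 → 53 bp
  159–176 → 18 bp
  177–194 → 18 bp
  195–208 then 1–6 → 14 + 6 = 20 bp
Sorted largest to smallest: 99, 53, 20, 18, 18 bp.

99, 53, 20, 18, 18 bp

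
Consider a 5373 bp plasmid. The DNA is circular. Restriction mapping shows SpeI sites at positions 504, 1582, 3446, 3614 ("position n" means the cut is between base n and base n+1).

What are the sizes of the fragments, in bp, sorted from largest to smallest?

2263, 1864, 1078, 168 bp

Circular molecule, 4 cuts → 4 fragments:
  1582 − 504 = 1078 bp
  3446 − 1582 = 1864 bp
  3614 − 3446 = 168 bp
  wrap: 5373 − 3614 + 504 = 2263 bp
Sorted largest to smallest: 2263, 1864, 1078, 168 bp.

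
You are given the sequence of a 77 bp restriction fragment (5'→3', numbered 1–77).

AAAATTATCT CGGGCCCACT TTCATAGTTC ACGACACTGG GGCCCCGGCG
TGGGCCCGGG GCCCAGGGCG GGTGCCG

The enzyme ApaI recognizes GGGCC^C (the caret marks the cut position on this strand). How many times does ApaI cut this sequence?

4

GGGCCC occurs starting at positions 12, 40, 52, 59.
ApaI cuts at 4 sites.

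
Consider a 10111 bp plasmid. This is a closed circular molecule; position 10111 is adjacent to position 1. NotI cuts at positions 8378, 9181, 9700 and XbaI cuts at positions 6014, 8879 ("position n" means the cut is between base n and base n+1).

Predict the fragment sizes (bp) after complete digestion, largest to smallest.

6425, 2364, 519, 501, 302 bp

Combined cut positions (sorted): 6014, 8378, 8879, 9181, 9700.
Circular molecule, 5 cuts → 5 fragments:
  8378 − 6014 = 2364 bp
  8879 − 8378 = 501 bp
  9181 − 8879 = 302 bp
  9700 − 9181 = 519 bp
  wrap: 10111 − 9700 + 6014 = 6425 bp
Sorted largest to smallest: 6425, 2364, 519, 501, 302 bp.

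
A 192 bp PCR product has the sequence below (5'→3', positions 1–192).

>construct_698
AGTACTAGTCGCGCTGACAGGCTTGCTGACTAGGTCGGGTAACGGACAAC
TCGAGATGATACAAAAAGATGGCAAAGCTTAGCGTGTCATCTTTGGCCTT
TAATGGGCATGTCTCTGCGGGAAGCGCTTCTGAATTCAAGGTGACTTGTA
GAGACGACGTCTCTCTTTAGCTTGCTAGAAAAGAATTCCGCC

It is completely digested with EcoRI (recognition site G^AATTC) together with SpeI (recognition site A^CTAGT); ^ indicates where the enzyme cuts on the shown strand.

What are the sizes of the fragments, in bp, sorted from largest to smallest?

128, 51, 9, 4 bp

EcoRI sites (GAATTC) start at positions 132, 183.
EcoRI cuts after the first base of each site, so after positions 132, 183.
The SpeI site (ACTAGT) starts at position 4.
SpeI cuts after the first base of each site, so after position 4.
Combined cut positions: 4, 132, 183.
Linear molecule, 3 cuts → 4 fragments:
  1–4 → 4 bp
  5–132 → 128 bp
  133–183 → 51 bp
  184–192 → 9 bp
Sorted largest to smallest: 128, 51, 9, 4 bp.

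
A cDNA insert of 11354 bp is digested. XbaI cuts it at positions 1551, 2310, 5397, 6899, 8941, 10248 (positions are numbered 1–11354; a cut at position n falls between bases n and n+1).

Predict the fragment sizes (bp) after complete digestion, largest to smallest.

3087, 2042, 1551, 1502, 1307, 1106, 759 bp

Linear molecule, 6 cuts → 7 fragments:
  1551 − 0 = 1551 bp
  2310 − 1551 = 759 bp
  5397 − 2310 = 3087 bp
  6899 − 5397 = 1502 bp
  8941 − 6899 = 2042 bp
  10248 − 8941 = 1307 bp
  11354 − 10248 = 1106 bp
Sorted largest to smallest: 3087, 2042, 1551, 1502, 1307, 1106, 759 bp.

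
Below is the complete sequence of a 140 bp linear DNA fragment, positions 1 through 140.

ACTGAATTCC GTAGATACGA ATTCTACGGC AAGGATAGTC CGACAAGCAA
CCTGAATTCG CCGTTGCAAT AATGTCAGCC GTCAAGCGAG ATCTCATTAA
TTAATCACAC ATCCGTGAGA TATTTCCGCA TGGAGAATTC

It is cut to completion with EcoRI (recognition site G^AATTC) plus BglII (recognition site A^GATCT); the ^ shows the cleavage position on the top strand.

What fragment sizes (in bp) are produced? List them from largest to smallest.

EcoRI sites (GAATTC) start at positions 4, 19, 54, 135.
EcoRI cuts after the first base of each site, so after positions 4, 19, 54, 135.
The BglII site (AGATCT) starts at position 89.
BglII cuts after the first base of each site, so after position 89.
Combined cut positions: 4, 19, 54, 89, 135.
Linear molecule, 5 cuts → 6 fragments:
  1–4 → 4 bp
  5–19 → 15 bp
  20–54 → 35 bp
  55–89 → 35 bp
  90–135 → 46 bp
  136–140 → 5 bp
Sorted largest to smallest: 46, 35, 35, 15, 5, 4 bp.

46, 35, 35, 15, 5, 4 bp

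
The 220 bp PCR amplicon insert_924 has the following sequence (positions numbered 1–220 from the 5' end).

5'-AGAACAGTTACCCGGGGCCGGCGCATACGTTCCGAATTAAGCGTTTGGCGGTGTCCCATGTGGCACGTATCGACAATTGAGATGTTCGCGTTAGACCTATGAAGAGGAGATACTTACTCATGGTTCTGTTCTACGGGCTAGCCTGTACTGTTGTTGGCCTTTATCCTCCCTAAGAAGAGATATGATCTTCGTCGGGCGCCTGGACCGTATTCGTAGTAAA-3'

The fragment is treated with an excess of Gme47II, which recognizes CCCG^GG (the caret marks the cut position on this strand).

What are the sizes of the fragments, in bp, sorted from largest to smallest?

The Gme47II site (CCCGGG) starts at position 11.
Gme47II cuts after base 4 of each site, so after position 14.
Linear molecule, 1 cut → 2 fragments:
  1–14 → 14 bp
  15–220 → 206 bp
Sorted largest to smallest: 206, 14 bp.

206, 14 bp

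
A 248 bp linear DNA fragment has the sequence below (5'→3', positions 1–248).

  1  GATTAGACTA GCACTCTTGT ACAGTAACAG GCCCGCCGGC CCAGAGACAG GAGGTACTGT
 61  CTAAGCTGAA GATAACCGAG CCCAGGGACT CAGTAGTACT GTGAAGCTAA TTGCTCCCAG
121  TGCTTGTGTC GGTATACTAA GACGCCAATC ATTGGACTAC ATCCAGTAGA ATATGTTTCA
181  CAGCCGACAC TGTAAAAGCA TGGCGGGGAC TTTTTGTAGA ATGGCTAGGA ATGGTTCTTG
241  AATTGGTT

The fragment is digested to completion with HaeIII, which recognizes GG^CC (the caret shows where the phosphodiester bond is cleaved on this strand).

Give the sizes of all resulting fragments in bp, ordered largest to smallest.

HaeIII sites (GGCC) start at positions 30, 38.
HaeIII cuts after base 2 of each site, so after positions 31, 39.
Linear molecule, 2 cuts → 3 fragments:
  1–31 → 31 bp
  32–39 → 8 bp
  40–248 → 209 bp
Sorted largest to smallest: 209, 31, 8 bp.

209, 31, 8 bp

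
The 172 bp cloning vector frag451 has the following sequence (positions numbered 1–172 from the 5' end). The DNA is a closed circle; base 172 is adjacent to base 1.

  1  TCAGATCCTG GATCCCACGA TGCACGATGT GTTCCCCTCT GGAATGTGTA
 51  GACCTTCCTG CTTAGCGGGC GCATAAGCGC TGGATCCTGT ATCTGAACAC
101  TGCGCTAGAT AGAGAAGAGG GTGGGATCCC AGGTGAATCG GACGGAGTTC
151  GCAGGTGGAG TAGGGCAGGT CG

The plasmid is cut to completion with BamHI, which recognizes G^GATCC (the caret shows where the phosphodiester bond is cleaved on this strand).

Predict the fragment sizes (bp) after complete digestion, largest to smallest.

BamHI sites (GGATCC) start at positions 10, 82, 124.
BamHI cuts after the first base of each site, so after positions 10, 82, 124.
Circular molecule, 3 cuts → 3 fragments:
  11–82 → 72 bp
  83–124 → 42 bp
  125–172 then 1–10 → 48 + 10 = 58 bp
Sorted largest to smallest: 72, 58, 42 bp.

72, 58, 42 bp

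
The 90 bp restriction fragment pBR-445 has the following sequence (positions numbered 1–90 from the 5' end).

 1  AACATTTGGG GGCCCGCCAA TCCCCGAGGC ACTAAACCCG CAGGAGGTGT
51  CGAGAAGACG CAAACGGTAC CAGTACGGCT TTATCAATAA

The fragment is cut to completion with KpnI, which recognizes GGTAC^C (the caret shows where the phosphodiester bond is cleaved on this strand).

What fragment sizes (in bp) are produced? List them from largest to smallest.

The KpnI site (GGTACC) starts at position 66.
KpnI cuts after base 5 of each site (before the last base), so after position 70.
Linear molecule, 1 cut → 2 fragments:
  1–70 → 70 bp
  71–90 → 20 bp
Sorted largest to smallest: 70, 20 bp.

70, 20 bp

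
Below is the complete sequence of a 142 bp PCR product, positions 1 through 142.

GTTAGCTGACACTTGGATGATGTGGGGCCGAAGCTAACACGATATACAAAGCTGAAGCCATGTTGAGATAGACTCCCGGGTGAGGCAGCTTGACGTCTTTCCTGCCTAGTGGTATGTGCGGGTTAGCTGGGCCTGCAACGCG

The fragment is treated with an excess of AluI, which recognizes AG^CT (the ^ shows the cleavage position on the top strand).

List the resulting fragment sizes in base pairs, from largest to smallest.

38, 37, 28, 18, 16, 5 bp

AluI sites (AGCT) start at positions 4, 32, 50, 87, 125.
AluI cuts after base 2 of each site, so after positions 5, 33, 51, 88, 126.
Linear molecule, 5 cuts → 6 fragments:
  1–5 → 5 bp
  6–33 → 28 bp
  34–51 → 18 bp
  52–88 → 37 bp
  89–126 → 38 bp
  127–142 → 16 bp
Sorted largest to smallest: 38, 37, 28, 18, 16, 5 bp.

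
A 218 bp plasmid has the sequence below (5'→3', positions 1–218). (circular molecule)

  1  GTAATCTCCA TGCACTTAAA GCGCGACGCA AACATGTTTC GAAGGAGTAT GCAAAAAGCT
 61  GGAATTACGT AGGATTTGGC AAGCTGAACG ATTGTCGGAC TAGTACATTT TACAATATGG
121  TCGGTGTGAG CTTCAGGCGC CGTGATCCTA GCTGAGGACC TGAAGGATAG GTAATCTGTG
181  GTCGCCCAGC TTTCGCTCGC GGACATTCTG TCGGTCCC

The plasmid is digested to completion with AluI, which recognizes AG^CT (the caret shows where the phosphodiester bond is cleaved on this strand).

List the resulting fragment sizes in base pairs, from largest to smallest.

87, 47, 38, 25, 21 bp

AluI sites (AGCT) start at positions 57, 82, 129, 150, 188.
AluI cuts after base 2 of each site, so after positions 58, 83, 130, 151, 189.
Circular molecule, 5 cuts → 5 fragments:
  59–83 → 25 bp
  84–130 → 47 bp
  131–151 → 21 bp
  152–189 → 38 bp
  190–218 then 1–58 → 29 + 58 = 87 bp
Sorted largest to smallest: 87, 47, 38, 25, 21 bp.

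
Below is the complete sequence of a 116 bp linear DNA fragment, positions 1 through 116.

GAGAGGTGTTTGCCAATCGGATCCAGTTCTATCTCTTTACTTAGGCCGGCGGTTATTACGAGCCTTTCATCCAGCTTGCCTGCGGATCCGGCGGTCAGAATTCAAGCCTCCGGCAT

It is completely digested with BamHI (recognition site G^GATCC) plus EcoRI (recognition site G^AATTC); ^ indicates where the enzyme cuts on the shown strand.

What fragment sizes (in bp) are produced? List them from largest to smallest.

BamHI sites (GGATCC) start at positions 19, 84.
BamHI cuts after the first base of each site, so after positions 19, 84.
The EcoRI site (GAATTC) starts at position 98.
EcoRI cuts after the first base of each site, so after position 98.
Combined cut positions: 19, 84, 98.
Linear molecule, 3 cuts → 4 fragments:
  1–19 → 19 bp
  20–84 → 65 bp
  85–98 → 14 bp
  99–116 → 18 bp
Sorted largest to smallest: 65, 19, 18, 14 bp.

65, 19, 18, 14 bp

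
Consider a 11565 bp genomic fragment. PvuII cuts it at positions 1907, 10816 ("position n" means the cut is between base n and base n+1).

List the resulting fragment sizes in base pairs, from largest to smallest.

Linear molecule, 2 cuts → 3 fragments:
  1907 − 0 = 1907 bp
  10816 − 1907 = 8909 bp
  11565 − 10816 = 749 bp
Sorted largest to smallest: 8909, 1907, 749 bp.

8909, 1907, 749 bp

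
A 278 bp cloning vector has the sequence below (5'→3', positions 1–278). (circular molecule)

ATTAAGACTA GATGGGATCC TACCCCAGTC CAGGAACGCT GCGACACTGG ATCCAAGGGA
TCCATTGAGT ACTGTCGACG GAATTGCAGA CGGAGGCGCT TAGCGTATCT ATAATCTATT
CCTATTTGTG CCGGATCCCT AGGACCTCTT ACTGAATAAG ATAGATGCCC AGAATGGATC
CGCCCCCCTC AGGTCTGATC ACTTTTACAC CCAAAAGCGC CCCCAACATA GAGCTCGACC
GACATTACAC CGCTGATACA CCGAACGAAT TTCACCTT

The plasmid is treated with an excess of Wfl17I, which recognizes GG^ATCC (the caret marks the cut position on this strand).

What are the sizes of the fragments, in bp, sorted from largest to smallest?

Wfl17I sites (GGATCC) start at positions 15, 49, 58, 133, 176.
Wfl17I cuts after base 2 of each site, so after positions 16, 50, 59, 134, 177.
Circular molecule, 5 cuts → 5 fragments:
  17–50 → 34 bp
  51–59 → 9 bp
  60–134 → 75 bp
  135–177 → 43 bp
  178–278 then 1–16 → 101 + 16 = 117 bp
Sorted largest to smallest: 117, 75, 43, 34, 9 bp.

117, 75, 43, 34, 9 bp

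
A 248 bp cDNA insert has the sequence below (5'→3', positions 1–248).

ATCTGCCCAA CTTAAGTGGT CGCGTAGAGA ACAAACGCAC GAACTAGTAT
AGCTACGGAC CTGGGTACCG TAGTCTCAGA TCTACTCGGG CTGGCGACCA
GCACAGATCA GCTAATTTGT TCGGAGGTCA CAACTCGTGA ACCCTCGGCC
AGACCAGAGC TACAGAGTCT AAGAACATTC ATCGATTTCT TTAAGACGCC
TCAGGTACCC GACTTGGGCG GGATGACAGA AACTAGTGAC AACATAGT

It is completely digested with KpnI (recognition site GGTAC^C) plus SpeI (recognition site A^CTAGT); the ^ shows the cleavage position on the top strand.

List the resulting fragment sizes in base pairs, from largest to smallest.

KpnI sites (GGTACC) start at positions 64, 204.
KpnI cuts after base 5 of each site (before the last base), so after positions 68, 208.
SpeI sites (ACTAGT) start at positions 43, 232.
SpeI cuts after the first base of each site, so after positions 43, 232.
Combined cut positions: 43, 68, 208, 232.
Linear molecule, 4 cuts → 5 fragments:
  1–43 → 43 bp
  44–68 → 25 bp
  69–208 → 140 bp
  209–232 → 24 bp
  233–248 → 16 bp
Sorted largest to smallest: 140, 43, 25, 24, 16 bp.

140, 43, 25, 24, 16 bp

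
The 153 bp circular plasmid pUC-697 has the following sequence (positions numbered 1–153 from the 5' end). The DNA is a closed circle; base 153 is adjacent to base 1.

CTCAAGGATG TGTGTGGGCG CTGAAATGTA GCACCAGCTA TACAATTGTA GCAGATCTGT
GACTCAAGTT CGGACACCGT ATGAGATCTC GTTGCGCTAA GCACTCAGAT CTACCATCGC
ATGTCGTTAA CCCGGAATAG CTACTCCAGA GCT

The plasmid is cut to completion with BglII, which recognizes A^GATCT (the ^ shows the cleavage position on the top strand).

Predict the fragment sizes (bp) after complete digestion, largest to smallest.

99, 31, 23 bp

BglII sites (AGATCT) start at positions 53, 84, 107.
BglII cuts after the first base of each site, so after positions 53, 84, 107.
Circular molecule, 3 cuts → 3 fragments:
  54–84 → 31 bp
  85–107 → 23 bp
  108–153 then 1–53 → 46 + 53 = 99 bp
Sorted largest to smallest: 99, 31, 23 bp.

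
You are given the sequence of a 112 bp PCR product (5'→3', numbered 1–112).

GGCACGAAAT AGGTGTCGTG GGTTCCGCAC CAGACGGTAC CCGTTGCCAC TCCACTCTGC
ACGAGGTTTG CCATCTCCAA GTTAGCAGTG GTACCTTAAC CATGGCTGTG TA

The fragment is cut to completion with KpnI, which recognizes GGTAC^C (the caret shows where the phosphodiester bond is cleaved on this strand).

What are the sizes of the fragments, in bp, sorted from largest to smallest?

54, 40, 18 bp

KpnI sites (GGTACC) start at positions 36, 90.
KpnI cuts after base 5 of each site (before the last base), so after positions 40, 94.
Linear molecule, 2 cuts → 3 fragments:
  1–40 → 40 bp
  41–94 → 54 bp
  95–112 → 18 bp
Sorted largest to smallest: 54, 40, 18 bp.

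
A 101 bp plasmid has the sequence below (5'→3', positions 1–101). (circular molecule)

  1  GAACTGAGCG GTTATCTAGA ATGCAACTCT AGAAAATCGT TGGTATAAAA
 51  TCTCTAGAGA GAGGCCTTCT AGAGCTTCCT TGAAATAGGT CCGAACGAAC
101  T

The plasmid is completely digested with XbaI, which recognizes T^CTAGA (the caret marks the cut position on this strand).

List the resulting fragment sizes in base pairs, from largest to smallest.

XbaI sites (TCTAGA) start at positions 15, 28, 53, 68.
XbaI cuts after the first base of each site, so after positions 15, 28, 53, 68.
Circular molecule, 4 cuts → 4 fragments:
  16–28 → 13 bp
  29–53 → 25 bp
  54–68 → 15 bp
  69–101 then 1–15 → 33 + 15 = 48 bp
Sorted largest to smallest: 48, 25, 15, 13 bp.

48, 25, 15, 13 bp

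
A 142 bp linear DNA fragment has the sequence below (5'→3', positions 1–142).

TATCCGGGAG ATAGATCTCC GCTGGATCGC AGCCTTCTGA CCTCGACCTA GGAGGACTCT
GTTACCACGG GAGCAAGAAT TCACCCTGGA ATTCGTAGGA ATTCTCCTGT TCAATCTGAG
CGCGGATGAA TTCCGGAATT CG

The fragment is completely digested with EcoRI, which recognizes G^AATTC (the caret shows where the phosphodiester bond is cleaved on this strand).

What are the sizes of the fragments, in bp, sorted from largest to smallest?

77, 29, 12, 10, 8, 6 bp

EcoRI sites (GAATTC) start at positions 77, 89, 99, 128, 136.
EcoRI cuts after the first base of each site, so after positions 77, 89, 99, 128, 136.
Linear molecule, 5 cuts → 6 fragments:
  1–77 → 77 bp
  78–89 → 12 bp
  90–99 → 10 bp
  100–128 → 29 bp
  129–136 → 8 bp
  137–142 → 6 bp
Sorted largest to smallest: 77, 29, 12, 10, 8, 6 bp.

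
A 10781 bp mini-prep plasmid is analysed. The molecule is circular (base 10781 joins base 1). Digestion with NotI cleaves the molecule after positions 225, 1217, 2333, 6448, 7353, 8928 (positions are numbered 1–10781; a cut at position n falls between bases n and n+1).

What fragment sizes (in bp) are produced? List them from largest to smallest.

Circular molecule, 6 cuts → 6 fragments:
  1217 − 225 = 992 bp
  2333 − 1217 = 1116 bp
  6448 − 2333 = 4115 bp
  7353 − 6448 = 905 bp
  8928 − 7353 = 1575 bp
  wrap: 10781 − 8928 + 225 = 2078 bp
Sorted largest to smallest: 4115, 2078, 1575, 1116, 992, 905 bp.

4115, 2078, 1575, 1116, 992, 905 bp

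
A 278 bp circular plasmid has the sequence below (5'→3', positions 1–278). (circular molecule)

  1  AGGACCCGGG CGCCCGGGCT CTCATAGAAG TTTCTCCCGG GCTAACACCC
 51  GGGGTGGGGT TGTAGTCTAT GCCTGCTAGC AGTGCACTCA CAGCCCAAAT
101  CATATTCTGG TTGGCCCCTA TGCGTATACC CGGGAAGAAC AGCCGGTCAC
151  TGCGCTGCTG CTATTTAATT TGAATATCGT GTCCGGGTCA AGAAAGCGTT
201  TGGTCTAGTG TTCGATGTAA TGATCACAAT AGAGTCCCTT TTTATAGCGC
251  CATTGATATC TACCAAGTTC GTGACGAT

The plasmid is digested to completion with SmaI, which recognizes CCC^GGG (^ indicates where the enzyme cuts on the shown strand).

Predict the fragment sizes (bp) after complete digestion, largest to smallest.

154, 81, 23, 12, 8 bp

SmaI sites (CCCGGG) start at positions 5, 13, 36, 48, 129.
SmaI cuts after base 3 of each site, so after positions 7, 15, 38, 50, 131.
Circular molecule, 5 cuts → 5 fragments:
  8–15 → 8 bp
  16–38 → 23 bp
  39–50 → 12 bp
  51–131 → 81 bp
  132–278 then 1–7 → 147 + 7 = 154 bp
Sorted largest to smallest: 154, 81, 23, 12, 8 bp.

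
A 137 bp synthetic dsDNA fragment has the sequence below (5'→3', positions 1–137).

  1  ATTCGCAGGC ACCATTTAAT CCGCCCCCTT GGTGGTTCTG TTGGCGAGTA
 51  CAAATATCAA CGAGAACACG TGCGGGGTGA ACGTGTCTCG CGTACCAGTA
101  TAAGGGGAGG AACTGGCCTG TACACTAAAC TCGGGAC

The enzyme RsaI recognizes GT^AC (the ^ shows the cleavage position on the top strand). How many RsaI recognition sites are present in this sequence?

GTAC occurs starting at positions 48, 92, 120.
RsaI cuts at 3 sites.

3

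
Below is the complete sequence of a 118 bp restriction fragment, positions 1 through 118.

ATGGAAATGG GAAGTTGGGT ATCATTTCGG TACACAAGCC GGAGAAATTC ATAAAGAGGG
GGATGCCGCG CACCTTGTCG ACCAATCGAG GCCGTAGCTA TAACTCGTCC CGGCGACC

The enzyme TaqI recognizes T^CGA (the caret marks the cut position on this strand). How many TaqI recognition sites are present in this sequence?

2

TCGA occurs starting at positions 78, 86.
TaqI cuts at 2 sites.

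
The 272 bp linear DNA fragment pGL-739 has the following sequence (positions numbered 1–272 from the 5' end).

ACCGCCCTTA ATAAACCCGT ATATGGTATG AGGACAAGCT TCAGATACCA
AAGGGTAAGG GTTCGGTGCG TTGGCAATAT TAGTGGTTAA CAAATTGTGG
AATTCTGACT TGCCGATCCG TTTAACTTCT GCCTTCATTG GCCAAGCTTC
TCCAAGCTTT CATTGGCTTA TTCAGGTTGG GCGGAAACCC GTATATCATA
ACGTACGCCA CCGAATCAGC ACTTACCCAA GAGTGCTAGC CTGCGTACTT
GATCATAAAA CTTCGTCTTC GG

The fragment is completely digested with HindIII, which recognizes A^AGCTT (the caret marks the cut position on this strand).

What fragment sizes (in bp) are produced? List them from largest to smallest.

118, 108, 36, 10 bp

HindIII sites (AAGCTT) start at positions 36, 144, 154.
HindIII cuts after the first base of each site, so after positions 36, 144, 154.
Linear molecule, 3 cuts → 4 fragments:
  1–36 → 36 bp
  37–144 → 108 bp
  145–154 → 10 bp
  155–272 → 118 bp
Sorted largest to smallest: 118, 108, 36, 10 bp.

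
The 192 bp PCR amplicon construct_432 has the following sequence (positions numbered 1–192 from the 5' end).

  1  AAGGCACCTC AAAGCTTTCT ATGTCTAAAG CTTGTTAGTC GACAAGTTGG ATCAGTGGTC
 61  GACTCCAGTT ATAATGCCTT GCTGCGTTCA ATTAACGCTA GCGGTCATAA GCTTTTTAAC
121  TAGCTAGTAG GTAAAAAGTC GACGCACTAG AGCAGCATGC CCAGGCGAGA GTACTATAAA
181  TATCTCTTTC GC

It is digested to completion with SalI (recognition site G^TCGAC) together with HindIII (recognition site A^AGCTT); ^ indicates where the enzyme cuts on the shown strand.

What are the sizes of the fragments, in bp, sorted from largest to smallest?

SalI sites (GTCGAC) start at positions 38, 58, 138.
SalI cuts after the first base of each site, so after positions 38, 58, 138.
HindIII sites (AAGCTT) start at positions 12, 28, 109.
HindIII cuts after the first base of each site, so after positions 12, 28, 109.
Combined cut positions: 12, 28, 38, 58, 109, 138.
Linear molecule, 6 cuts → 7 fragments:
  1–12 → 12 bp
  13–28 → 16 bp
  29–38 → 10 bp
  39–58 → 20 bp
  59–109 → 51 bp
  110–138 → 29 bp
  139–192 → 54 bp
Sorted largest to smallest: 54, 51, 29, 20, 16, 12, 10 bp.

54, 51, 29, 20, 16, 12, 10 bp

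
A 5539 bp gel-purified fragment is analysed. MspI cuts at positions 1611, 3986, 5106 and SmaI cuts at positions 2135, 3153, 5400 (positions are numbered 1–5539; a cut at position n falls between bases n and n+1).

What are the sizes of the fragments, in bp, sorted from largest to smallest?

Combined cut positions (sorted): 1611, 2135, 3153, 3986, 5106, 5400.
Linear molecule, 6 cuts → 7 fragments:
  1611 − 0 = 1611 bp
  2135 − 1611 = 524 bp
  3153 − 2135 = 1018 bp
  3986 − 3153 = 833 bp
  5106 − 3986 = 1120 bp
  5400 − 5106 = 294 bp
  5539 − 5400 = 139 bp
Sorted largest to smallest: 1611, 1120, 1018, 833, 524, 294, 139 bp.

1611, 1120, 1018, 833, 524, 294, 139 bp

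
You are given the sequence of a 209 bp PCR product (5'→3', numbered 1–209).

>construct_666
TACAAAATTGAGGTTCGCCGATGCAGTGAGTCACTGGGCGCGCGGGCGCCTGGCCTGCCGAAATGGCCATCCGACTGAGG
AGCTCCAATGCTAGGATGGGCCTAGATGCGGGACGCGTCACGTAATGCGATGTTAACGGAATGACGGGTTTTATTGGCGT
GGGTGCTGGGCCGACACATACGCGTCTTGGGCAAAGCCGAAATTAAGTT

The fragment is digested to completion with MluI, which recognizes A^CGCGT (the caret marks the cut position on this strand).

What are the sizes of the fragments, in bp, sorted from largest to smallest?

MluI sites (ACGCGT) start at positions 113, 180.
MluI cuts after the first base of each site, so after positions 113, 180.
Linear molecule, 2 cuts → 3 fragments:
  1–113 → 113 bp
  114–180 → 67 bp
  181–209 → 29 bp
Sorted largest to smallest: 113, 67, 29 bp.

113, 67, 29 bp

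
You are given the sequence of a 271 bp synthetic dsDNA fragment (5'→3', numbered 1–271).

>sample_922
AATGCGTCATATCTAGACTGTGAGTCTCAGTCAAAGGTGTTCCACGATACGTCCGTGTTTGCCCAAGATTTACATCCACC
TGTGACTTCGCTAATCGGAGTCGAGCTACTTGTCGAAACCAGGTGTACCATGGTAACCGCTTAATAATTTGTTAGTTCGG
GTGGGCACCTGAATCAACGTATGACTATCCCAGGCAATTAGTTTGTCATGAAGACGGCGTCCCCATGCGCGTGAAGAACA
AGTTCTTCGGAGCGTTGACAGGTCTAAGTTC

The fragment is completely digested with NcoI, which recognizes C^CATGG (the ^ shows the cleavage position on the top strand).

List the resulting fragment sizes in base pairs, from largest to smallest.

The NcoI site (CCATGG) starts at position 128.
NcoI cuts after the first base of each site, so after position 128.
Linear molecule, 1 cut → 2 fragments:
  1–128 → 128 bp
  129–271 → 143 bp
Sorted largest to smallest: 143, 128 bp.

143, 128 bp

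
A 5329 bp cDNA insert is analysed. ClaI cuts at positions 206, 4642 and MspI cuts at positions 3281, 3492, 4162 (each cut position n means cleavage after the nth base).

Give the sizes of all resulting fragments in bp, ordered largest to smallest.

3075, 687, 670, 480, 211, 206 bp

Combined cut positions (sorted): 206, 3281, 3492, 4162, 4642.
Linear molecule, 5 cuts → 6 fragments:
  206 − 0 = 206 bp
  3281 − 206 = 3075 bp
  3492 − 3281 = 211 bp
  4162 − 3492 = 670 bp
  4642 − 4162 = 480 bp
  5329 − 4642 = 687 bp
Sorted largest to smallest: 3075, 687, 670, 480, 211, 206 bp.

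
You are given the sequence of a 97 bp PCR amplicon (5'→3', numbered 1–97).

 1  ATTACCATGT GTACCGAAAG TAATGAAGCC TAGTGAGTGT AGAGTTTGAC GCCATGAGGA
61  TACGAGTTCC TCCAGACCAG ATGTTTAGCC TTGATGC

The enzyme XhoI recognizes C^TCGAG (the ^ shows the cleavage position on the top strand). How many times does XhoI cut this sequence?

No occurrence of CTCGAG is present in the sequence.
XhoI does not cut: 0 sites.

0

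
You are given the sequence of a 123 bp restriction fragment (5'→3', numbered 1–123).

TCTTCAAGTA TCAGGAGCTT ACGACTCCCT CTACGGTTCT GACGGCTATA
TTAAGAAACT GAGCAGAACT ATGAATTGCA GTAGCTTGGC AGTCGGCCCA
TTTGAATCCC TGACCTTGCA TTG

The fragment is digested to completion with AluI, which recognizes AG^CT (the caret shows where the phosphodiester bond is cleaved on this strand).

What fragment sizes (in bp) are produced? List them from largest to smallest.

AluI sites (AGCT) start at positions 16, 83.
AluI cuts after base 2 of each site, so after positions 17, 84.
Linear molecule, 2 cuts → 3 fragments:
  1–17 → 17 bp
  18–84 → 67 bp
  85–123 → 39 bp
Sorted largest to smallest: 67, 39, 17 bp.

67, 39, 17 bp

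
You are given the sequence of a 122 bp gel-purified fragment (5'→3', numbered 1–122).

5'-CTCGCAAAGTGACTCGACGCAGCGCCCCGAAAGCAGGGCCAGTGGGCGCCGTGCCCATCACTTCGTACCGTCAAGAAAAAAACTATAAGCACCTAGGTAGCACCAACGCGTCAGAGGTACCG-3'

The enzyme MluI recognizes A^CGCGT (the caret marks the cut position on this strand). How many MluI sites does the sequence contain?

ACGCGT occurs starting at position 106.
MluI cuts at 1 site.

1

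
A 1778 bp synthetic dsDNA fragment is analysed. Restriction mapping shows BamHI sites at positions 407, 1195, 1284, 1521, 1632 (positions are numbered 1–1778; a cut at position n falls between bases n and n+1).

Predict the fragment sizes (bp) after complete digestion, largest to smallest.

Linear molecule, 5 cuts → 6 fragments:
  407 − 0 = 407 bp
  1195 − 407 = 788 bp
  1284 − 1195 = 89 bp
  1521 − 1284 = 237 bp
  1632 − 1521 = 111 bp
  1778 − 1632 = 146 bp
Sorted largest to smallest: 788, 407, 237, 146, 111, 89 bp.

788, 407, 237, 146, 111, 89 bp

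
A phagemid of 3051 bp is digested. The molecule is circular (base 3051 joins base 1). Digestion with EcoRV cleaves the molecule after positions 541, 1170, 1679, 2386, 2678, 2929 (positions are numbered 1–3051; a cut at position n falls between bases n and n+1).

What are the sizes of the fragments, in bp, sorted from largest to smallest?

Circular molecule, 6 cuts → 6 fragments:
  1170 − 541 = 629 bp
  1679 − 1170 = 509 bp
  2386 − 1679 = 707 bp
  2678 − 2386 = 292 bp
  2929 − 2678 = 251 bp
  wrap: 3051 − 2929 + 541 = 663 bp
Sorted largest to smallest: 707, 663, 629, 509, 292, 251 bp.

707, 663, 629, 509, 292, 251 bp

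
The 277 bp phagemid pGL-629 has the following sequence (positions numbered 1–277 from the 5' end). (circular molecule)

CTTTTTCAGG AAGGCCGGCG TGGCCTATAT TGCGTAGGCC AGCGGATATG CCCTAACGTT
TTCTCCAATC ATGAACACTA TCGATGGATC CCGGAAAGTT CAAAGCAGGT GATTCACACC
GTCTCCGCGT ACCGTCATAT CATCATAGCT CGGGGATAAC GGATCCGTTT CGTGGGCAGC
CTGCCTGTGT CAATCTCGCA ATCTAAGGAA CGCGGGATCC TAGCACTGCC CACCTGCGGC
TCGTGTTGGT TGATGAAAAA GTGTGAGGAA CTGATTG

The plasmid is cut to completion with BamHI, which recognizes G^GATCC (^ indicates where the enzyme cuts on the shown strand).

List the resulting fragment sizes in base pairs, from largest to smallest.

BamHI sites (GGATCC) start at positions 86, 161, 215.
BamHI cuts after the first base of each site, so after positions 86, 161, 215.
Circular molecule, 3 cuts → 3 fragments:
  87–161 → 75 bp
  162–215 → 54 bp
  216–277 then 1–86 → 62 + 86 = 148 bp
Sorted largest to smallest: 148, 75, 54 bp.

148, 75, 54 bp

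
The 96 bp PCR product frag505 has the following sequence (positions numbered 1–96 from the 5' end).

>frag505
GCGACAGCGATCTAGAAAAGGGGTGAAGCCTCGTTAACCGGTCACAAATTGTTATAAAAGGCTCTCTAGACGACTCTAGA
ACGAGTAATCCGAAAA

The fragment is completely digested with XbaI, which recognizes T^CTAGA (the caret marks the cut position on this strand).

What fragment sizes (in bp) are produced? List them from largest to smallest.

54, 21, 11, 10 bp

XbaI sites (TCTAGA) start at positions 11, 65, 75.
XbaI cuts after the first base of each site, so after positions 11, 65, 75.
Linear molecule, 3 cuts → 4 fragments:
  1–11 → 11 bp
  12–65 → 54 bp
  66–75 → 10 bp
  76–96 → 21 bp
Sorted largest to smallest: 54, 21, 11, 10 bp.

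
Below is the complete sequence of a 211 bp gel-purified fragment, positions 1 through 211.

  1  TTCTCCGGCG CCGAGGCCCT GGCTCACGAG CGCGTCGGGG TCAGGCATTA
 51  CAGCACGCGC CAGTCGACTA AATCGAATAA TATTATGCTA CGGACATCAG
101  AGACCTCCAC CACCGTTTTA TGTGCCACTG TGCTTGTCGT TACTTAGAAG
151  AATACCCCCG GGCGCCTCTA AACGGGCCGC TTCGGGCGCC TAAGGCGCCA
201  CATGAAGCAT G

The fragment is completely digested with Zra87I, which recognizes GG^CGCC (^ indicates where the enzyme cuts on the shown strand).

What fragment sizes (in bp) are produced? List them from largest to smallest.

154, 24, 16, 9, 8 bp

Zra87I sites (GGCGCC) start at positions 7, 161, 185, 194.
Zra87I cuts after base 2 of each site, so after positions 8, 162, 186, 195.
Linear molecule, 4 cuts → 5 fragments:
  1–8 → 8 bp
  9–162 → 154 bp
  163–186 → 24 bp
  187–195 → 9 bp
  196–211 → 16 bp
Sorted largest to smallest: 154, 24, 16, 9, 8 bp.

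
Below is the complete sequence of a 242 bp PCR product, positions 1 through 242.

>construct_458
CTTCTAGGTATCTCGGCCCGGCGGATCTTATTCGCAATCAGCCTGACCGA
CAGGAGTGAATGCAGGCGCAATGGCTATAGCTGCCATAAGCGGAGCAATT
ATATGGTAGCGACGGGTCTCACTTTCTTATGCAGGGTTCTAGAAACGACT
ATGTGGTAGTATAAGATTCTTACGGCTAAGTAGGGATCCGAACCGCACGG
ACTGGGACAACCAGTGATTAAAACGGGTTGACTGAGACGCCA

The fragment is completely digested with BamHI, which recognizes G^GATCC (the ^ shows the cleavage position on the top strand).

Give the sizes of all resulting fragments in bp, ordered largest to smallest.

The BamHI site (GGATCC) starts at position 184.
BamHI cuts after the first base of each site, so after position 184.
Linear molecule, 1 cut → 2 fragments:
  1–184 → 184 bp
  185–242 → 58 bp
Sorted largest to smallest: 184, 58 bp.

184, 58 bp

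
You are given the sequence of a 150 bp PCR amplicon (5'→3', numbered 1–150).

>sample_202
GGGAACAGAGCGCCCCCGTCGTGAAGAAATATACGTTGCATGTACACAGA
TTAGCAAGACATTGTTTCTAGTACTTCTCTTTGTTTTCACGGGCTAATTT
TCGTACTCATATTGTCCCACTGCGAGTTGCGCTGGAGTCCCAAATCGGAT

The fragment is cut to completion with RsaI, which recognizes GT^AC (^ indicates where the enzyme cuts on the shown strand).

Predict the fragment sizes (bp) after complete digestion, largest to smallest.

RsaI sites (GTAC) start at positions 42, 71, 103.
RsaI cuts after base 2 of each site, so after positions 43, 72, 104.
Linear molecule, 3 cuts → 4 fragments:
  1–43 → 43 bp
  44–72 → 29 bp
  73–104 → 32 bp
  105–150 → 46 bp
Sorted largest to smallest: 46, 43, 32, 29 bp.

46, 43, 32, 29 bp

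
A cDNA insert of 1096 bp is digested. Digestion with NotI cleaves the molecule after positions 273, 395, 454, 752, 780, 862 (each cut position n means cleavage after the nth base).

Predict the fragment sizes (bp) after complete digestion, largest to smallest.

Linear molecule, 6 cuts → 7 fragments:
  273 − 0 = 273 bp
  395 − 273 = 122 bp
  454 − 395 = 59 bp
  752 − 454 = 298 bp
  780 − 752 = 28 bp
  862 − 780 = 82 bp
  1096 − 862 = 234 bp
Sorted largest to smallest: 298, 273, 234, 122, 82, 59, 28 bp.

298, 273, 234, 122, 82, 59, 28 bp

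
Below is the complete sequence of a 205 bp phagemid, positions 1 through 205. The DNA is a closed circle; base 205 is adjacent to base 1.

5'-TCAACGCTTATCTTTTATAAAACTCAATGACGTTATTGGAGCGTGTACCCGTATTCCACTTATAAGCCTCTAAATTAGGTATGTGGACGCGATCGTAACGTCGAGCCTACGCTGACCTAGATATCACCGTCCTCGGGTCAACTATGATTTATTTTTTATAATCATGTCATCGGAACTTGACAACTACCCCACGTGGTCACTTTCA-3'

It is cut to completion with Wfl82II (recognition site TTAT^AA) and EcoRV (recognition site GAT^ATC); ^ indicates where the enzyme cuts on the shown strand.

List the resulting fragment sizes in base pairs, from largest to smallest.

Wfl82II sites (TTATAA) start at positions 15, 60, 156.
Wfl82II cuts after base 4 of each site, so after positions 18, 63, 159.
The EcoRV site (GATATC) starts at position 120.
EcoRV cuts after base 3 of each site, so after position 122.
Combined cut positions: 18, 63, 122, 159.
Circular molecule, 4 cuts → 4 fragments:
  19–63 → 45 bp
  64–122 → 59 bp
  123–159 → 37 bp
  160–205 then 1–18 → 46 + 18 = 64 bp
Sorted largest to smallest: 64, 59, 45, 37 bp.

64, 59, 45, 37 bp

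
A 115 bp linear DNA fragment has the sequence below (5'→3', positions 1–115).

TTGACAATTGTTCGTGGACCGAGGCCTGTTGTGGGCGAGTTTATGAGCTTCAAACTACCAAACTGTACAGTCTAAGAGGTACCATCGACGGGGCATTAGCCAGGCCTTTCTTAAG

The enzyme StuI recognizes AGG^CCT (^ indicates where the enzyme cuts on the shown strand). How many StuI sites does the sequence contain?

AGGCCT occurs starting at positions 22, 102.
StuI cuts at 2 sites.

2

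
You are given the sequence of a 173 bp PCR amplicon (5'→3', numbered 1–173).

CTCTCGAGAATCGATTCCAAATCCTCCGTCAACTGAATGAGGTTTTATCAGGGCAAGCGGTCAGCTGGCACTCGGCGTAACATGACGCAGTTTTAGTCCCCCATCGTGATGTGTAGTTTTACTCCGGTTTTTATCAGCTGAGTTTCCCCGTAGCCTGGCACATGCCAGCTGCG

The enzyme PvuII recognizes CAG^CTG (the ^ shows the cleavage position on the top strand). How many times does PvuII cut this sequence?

3

CAGCTG occurs starting at positions 62, 135, 166.
PvuII cuts at 3 sites.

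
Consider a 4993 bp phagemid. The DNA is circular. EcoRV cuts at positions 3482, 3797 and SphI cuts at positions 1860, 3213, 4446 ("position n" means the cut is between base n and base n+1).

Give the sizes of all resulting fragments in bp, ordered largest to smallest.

Combined cut positions (sorted): 1860, 3213, 3482, 3797, 4446.
Circular molecule, 5 cuts → 5 fragments:
  3213 − 1860 = 1353 bp
  3482 − 3213 = 269 bp
  3797 − 3482 = 315 bp
  4446 − 3797 = 649 bp
  wrap: 4993 − 4446 + 1860 = 2407 bp
Sorted largest to smallest: 2407, 1353, 649, 315, 269 bp.

2407, 1353, 649, 315, 269 bp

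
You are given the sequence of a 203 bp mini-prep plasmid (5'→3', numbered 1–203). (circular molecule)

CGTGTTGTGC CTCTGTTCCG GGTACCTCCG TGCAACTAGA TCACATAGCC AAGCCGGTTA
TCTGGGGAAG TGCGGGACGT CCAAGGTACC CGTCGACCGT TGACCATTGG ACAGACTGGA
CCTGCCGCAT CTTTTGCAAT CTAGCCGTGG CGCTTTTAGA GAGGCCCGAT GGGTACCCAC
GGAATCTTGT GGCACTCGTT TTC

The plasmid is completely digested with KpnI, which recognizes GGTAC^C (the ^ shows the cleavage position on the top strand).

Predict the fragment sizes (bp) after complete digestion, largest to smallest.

87, 64, 52 bp

KpnI sites (GGTACC) start at positions 21, 85, 172.
KpnI cuts after base 5 of each site (before the last base), so after positions 25, 89, 176.
Circular molecule, 3 cuts → 3 fragments:
  26–89 → 64 bp
  90–176 → 87 bp
  177–203 then 1–25 → 27 + 25 = 52 bp
Sorted largest to smallest: 87, 64, 52 bp.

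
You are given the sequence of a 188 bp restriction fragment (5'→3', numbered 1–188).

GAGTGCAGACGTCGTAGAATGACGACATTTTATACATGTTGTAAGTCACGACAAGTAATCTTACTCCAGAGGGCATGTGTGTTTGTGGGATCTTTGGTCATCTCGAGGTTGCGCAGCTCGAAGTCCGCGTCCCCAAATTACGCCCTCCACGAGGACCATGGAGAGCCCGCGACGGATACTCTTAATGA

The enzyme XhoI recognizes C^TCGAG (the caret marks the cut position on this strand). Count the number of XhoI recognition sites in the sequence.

1

CTCGAG occurs starting at position 102.
XhoI cuts at 1 site.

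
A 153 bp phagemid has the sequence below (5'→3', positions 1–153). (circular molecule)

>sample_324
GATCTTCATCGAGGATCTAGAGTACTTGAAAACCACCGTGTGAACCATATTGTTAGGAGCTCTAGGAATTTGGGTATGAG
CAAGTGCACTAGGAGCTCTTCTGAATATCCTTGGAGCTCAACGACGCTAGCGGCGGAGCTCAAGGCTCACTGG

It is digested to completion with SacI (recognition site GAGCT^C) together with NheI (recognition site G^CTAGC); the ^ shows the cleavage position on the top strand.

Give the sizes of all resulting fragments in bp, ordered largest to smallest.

SacI sites (GAGCTC) start at positions 57, 93, 114, 136.
SacI cuts after base 5 of each site (before the last base), so after positions 61, 97, 118, 140.
The NheI site (GCTAGC) starts at position 126.
NheI cuts after the first base of each site, so after position 126.
Combined cut positions: 61, 97, 118, 126, 140.
Circular molecule, 5 cuts → 5 fragments:
  62–97 → 36 bp
  98–118 → 21 bp
  119–126 → 8 bp
  127–140 → 14 bp
  141–153 then 1–61 → 13 + 61 = 74 bp
Sorted largest to smallest: 74, 36, 21, 14, 8 bp.

74, 36, 21, 14, 8 bp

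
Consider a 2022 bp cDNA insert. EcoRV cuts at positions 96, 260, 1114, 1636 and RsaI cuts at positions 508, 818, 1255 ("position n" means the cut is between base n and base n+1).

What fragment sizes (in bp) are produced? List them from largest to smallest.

386, 381, 310, 296, 248, 164, 141, 96 bp

Combined cut positions (sorted): 96, 260, 508, 818, 1114, 1255, 1636.
Linear molecule, 7 cuts → 8 fragments:
  96 − 0 = 96 bp
  260 − 96 = 164 bp
  508 − 260 = 248 bp
  818 − 508 = 310 bp
  1114 − 818 = 296 bp
  1255 − 1114 = 141 bp
  1636 − 1255 = 381 bp
  2022 − 1636 = 386 bp
Sorted largest to smallest: 386, 381, 310, 296, 248, 164, 141, 96 bp.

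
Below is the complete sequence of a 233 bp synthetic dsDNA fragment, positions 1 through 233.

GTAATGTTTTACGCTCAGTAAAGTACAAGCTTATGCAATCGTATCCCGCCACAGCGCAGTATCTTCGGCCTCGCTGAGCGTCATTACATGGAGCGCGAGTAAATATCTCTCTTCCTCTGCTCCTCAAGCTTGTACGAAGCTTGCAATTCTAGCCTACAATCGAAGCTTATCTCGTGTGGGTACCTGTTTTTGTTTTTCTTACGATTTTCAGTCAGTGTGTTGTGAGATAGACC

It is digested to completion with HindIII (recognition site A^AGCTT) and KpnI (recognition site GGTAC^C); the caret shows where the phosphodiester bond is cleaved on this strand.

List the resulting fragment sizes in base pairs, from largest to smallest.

99, 50, 27, 26, 20, 11 bp

HindIII sites (AAGCTT) start at positions 27, 126, 137, 163.
HindIII cuts after the first base of each site, so after positions 27, 126, 137, 163.
The KpnI site (GGTACC) starts at position 179.
KpnI cuts after base 5 of each site (before the last base), so after position 183.
Combined cut positions: 27, 126, 137, 163, 183.
Linear molecule, 5 cuts → 6 fragments:
  1–27 → 27 bp
  28–126 → 99 bp
  127–137 → 11 bp
  138–163 → 26 bp
  164–183 → 20 bp
  184–233 → 50 bp
Sorted largest to smallest: 99, 50, 27, 26, 20, 11 bp.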